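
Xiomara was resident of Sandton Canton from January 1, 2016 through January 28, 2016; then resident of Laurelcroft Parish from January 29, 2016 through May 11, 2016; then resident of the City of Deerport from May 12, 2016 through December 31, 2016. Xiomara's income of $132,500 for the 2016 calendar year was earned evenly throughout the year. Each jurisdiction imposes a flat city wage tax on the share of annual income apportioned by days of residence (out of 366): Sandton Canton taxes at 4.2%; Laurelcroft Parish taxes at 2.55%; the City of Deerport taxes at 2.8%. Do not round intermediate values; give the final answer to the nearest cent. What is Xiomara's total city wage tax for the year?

$3,757.79

Sandton Canton, January 1 – January 28, 2016: 28 days → $132,500 × 4.2% × 28/366 = $425.7377
Laurelcroft Parish, January 29 – May 11, 2016: 104 days → $132,500 × 2.55% × 104/366 = $960.0820
The City of Deerport, May 12 – December 31, 2016: 234 days → $132,500 × 2.8% × 234/366 = $2,371.9672
Total = $3,757.7869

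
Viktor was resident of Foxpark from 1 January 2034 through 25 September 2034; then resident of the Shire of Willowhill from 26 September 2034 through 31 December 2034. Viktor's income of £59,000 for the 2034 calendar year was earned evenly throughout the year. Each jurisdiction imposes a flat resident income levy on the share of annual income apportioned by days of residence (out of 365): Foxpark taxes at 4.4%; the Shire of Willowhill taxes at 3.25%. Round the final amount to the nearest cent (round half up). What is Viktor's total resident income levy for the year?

Foxpark, 1 January – 25 September 2034: 268 days → £59,000 × 4.4% × 268/365 = £1,906.1041
The Shire of Willowhill, 26 September – 31 December 2034: 97 days → £59,000 × 3.25% × 97/365 = £509.5822
Total = £2,415.6863

£2,415.69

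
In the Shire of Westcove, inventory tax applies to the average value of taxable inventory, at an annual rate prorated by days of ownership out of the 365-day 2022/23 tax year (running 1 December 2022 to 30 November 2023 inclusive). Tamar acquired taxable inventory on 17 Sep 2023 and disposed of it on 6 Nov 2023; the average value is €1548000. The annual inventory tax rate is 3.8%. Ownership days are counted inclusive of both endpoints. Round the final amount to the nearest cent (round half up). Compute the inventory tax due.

Days held (17 Sep – 6 Nov 2023): 51 out of 365
Tax = €1548000 × 3.8% × 51/365 = €8219.2438

€8219.24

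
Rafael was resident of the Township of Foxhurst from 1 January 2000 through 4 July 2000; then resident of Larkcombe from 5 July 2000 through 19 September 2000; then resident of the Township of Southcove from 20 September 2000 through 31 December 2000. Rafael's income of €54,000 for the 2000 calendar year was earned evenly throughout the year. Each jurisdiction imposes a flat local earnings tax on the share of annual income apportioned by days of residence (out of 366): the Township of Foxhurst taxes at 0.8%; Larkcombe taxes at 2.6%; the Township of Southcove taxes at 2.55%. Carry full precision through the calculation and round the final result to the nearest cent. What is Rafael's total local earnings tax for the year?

€902.43

The Township of Foxhurst, 1 January – 4 July 2000: 186 days → €54,000 × 0.8% × 186/366 = €219.5410
Larkcombe, 5 July – 19 September 2000: 77 days → €54,000 × 2.6% × 77/366 = €295.3770
The Township of Southcove, 20 September – 31 December 2000: 103 days → €54,000 × 2.55% × 103/366 = €387.5164
Total = €902.4344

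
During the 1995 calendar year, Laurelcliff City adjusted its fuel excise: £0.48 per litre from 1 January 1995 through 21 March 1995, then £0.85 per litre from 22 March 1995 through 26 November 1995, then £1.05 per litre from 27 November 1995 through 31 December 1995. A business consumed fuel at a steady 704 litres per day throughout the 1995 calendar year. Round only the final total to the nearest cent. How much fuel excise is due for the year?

1 January – 21 March 1995: 80 days × 704 litres/day = 56,320 litres at £0.48/litre → £27,033.60
22 March – 26 November 1995: 250 days × 704 litres/day = 176,000 litres at £0.85/litre → £149,600.00
27 November – 31 December 1995: 35 days × 704 litres/day = 24,640 litres at £1.05/litre → £25,872.00

£202,505.60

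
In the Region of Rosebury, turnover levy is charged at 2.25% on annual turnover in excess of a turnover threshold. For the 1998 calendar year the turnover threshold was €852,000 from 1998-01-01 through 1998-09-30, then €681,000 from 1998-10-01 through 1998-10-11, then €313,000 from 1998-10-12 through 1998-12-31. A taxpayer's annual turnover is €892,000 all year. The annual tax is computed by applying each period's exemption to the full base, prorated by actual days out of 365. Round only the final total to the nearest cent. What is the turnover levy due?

€3,707.26

1998-01-01 to 1998-09-30: 273 days, exemption €852,000 → (€892,000 − €852,000) × 2.25% × 273/365 = €673.1507
1998-10-01 to 1998-10-11: 11 days, exemption €681,000 → (€892,000 − €681,000) × 2.25% × 11/365 = €143.0753
1998-10-12 to 1998-12-31: 81 days, exemption €313,000 → (€892,000 − €313,000) × 2.25% × 81/365 = €2,891.0342
Total = €3,707.2603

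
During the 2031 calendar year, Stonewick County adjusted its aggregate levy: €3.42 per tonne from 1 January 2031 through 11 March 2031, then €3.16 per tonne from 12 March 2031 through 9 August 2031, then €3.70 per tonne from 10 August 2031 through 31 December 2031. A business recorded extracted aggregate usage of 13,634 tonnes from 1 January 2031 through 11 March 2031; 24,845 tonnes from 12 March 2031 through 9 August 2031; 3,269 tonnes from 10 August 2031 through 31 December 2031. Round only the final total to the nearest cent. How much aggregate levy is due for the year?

€137233.78

1 January – 11 March 2031: 13,634 tonnes at €3.42/tonne → €46628.28
12 March – 9 August 2031: 24,845 tonnes at €3.16/tonne → €78510.20
10 August – 31 December 2031: 3,269 tonnes at €3.70/tonne → €12095.30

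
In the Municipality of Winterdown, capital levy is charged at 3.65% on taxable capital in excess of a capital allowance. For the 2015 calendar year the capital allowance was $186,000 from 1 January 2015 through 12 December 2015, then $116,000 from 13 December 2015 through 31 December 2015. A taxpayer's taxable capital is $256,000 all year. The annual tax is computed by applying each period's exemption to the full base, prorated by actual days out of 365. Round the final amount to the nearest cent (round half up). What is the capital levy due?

$2,688.00

1 January – 12 December 2015: 346 days, exemption $186,000 → ($256,000 − $186,000) × 3.65% × 346/365 = $2,422.0000
13 December – 31 December 2015: 19 days, exemption $116,000 → ($256,000 − $116,000) × 3.65% × 19/365 = $266.0000
Total = $2,688.0000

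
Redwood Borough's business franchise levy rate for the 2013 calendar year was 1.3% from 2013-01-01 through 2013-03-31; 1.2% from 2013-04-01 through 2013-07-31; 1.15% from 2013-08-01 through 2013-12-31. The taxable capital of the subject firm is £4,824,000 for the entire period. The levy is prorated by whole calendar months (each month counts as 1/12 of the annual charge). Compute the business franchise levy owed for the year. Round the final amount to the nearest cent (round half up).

2013-01-01 to 2013-03-31: 3 months at 1.3% → £4,824,000 × 1.3% × 3/12 = £15,678.0000
2013-04-01 to 2013-07-31: 4 months at 1.2% → £4,824,000 × 1.2% × 4/12 = £19,296.0000
2013-08-01 to 2013-12-31: 5 months at 1.15% → £4,824,000 × 1.15% × 5/12 = £23,115.0000
Total = £58,089.0000

£58,089.00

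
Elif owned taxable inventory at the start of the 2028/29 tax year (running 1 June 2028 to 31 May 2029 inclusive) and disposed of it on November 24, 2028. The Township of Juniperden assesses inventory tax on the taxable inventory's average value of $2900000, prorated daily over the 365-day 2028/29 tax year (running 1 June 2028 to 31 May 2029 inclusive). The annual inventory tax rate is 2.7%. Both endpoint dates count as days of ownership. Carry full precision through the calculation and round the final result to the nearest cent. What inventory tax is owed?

$37970.14

Days held (June 1 – November 24, 2028): 177 out of 365
Tax = $2900000 × 2.7% × 177/365 = $37970.1370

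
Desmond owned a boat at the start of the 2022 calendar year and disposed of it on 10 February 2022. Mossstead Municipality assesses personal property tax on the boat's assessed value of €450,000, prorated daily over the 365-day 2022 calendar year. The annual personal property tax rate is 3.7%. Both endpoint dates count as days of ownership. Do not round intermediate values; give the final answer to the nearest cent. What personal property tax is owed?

€1,870.27

Days held (1 January – 10 February 2022): 41 out of 365
Tax = €450,000 × 3.7% × 41/365 = €1,870.2740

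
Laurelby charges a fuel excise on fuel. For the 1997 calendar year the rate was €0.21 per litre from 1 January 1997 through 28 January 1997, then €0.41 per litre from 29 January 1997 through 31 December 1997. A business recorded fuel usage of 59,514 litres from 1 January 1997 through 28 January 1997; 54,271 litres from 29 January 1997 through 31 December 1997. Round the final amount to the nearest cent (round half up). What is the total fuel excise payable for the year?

1 January – 28 January 1997: 59,514 litres at €0.21/litre → €12,497.94
29 January – 31 December 1997: 54,271 litres at €0.41/litre → €22,251.11

€34,749.05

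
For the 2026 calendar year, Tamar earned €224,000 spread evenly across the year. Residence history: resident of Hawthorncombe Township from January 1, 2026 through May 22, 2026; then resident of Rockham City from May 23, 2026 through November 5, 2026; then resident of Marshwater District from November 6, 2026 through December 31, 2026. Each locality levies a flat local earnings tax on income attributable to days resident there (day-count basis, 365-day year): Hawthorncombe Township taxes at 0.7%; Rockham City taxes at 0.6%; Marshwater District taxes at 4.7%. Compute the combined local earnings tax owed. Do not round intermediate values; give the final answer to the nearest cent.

Hawthorncombe Township, January 1 – May 22, 2026: 142 days → €224,000 × 0.7% × 142/365 = €610.0164
Rockham City, May 23 – November 5, 2026: 167 days → €224,000 × 0.6% × 167/365 = €614.9260
Marshwater District, November 6 – December 31, 2026: 56 days → €224,000 × 4.7% × 56/365 = €1,615.2548
Total = €2,840.1973

€2,840.20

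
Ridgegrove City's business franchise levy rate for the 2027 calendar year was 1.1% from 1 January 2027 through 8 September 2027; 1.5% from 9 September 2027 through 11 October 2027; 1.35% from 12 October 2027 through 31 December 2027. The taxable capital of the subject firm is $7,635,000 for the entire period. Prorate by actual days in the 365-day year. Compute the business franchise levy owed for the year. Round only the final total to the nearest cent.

$90,982.01

1 January – 8 September 2027: 251 days at 1.1% → $7,635,000 × 1.1% × 251/365 = $57,754.0685
9 September – 11 October 2027: 33 days at 1.5% → $7,635,000 × 1.5% × 33/365 = $10,354.3151
12 October – 31 December 2027: 81 days at 1.35% → $7,635,000 × 1.35% × 81/365 = $22,873.6233
Total = $90,982.0068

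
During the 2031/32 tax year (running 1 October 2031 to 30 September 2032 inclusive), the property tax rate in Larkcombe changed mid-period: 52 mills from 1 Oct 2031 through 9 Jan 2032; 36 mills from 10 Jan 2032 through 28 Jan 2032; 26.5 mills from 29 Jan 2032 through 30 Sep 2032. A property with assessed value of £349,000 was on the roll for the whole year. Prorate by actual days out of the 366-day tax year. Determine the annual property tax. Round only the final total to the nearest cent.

1 Oct 2031 – 9 Jan 2032: 101 days at 52 mills → £349,000 × 5.2% × 101/366 = £5,008.0546
10 Jan – 28 Jan 2032: 19 days at 36 mills → £349,000 × 3.6% × 19/366 = £652.2295
29 Jan – 30 Sep 2032: 246 days at 26.5 mills → £349,000 × 2.65% × 246/366 = £6,216.2049
Total = £11,876.4891

£11,876.49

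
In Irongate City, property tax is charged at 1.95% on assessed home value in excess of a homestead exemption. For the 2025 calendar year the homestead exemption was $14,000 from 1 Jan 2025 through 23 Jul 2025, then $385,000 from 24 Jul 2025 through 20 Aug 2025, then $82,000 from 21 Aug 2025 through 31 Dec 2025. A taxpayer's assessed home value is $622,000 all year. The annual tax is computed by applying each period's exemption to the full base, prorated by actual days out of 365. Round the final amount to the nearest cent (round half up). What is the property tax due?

$10,817.85

1 Jan – 23 Jul 2025: 204 days, exemption $14,000 → ($622,000 − $14,000) × 1.95% × 204/365 = $6,626.3671
24 Jul – 20 Aug 2025: 28 days, exemption $385,000 → ($622,000 − $385,000) × 1.95% × 28/365 = $354.5260
21 Aug – 31 Dec 2025: 133 days, exemption $82,000 → ($622,000 − $82,000) × 1.95% × 133/365 = $3,836.9589
Total = $10,817.8521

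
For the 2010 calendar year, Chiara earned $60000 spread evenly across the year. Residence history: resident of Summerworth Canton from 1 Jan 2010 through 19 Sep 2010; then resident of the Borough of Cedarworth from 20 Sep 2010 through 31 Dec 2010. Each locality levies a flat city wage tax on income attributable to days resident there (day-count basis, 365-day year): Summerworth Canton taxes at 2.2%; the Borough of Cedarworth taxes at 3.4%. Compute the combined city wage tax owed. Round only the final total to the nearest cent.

$1523.18

Summerworth Canton, 1 Jan – 19 Sep 2010: 262 days → $60000 × 2.2% × 262/365 = $947.5068
The Borough of Cedarworth, 20 Sep – 31 Dec 2010: 103 days → $60000 × 3.4% × 103/365 = $575.6712
Total = $1523.1781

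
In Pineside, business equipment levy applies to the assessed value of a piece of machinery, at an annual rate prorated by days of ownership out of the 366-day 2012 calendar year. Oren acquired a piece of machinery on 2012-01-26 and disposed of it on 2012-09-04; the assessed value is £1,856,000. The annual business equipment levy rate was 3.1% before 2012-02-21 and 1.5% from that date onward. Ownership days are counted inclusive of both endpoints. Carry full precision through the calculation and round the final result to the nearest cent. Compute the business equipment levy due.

2012-01-26 to 2012-02-20: 26 days at 3.1% → £1,856,000 × 3.1% × 26/366 = £4,087.2568
2012-02-21 to 2012-09-04: 197 days at 1.5% → £1,856,000 × 1.5% × 197/366 = £14,984.9180
Total = £19,072.1749

£19,072.17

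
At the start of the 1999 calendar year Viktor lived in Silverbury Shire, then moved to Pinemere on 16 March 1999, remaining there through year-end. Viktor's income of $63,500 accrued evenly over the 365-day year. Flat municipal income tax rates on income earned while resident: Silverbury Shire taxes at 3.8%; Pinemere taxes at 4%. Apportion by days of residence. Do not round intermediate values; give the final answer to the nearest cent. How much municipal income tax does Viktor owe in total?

Silverbury Shire, 1 January – 15 March 1999: 74 days → $63,500 × 3.8% × 74/365 = $489.2110
Pinemere, 16 March – 31 December 1999: 291 days → $63,500 × 4% × 291/365 = $2,025.0411
Total = $2,514.2521

$2,514.25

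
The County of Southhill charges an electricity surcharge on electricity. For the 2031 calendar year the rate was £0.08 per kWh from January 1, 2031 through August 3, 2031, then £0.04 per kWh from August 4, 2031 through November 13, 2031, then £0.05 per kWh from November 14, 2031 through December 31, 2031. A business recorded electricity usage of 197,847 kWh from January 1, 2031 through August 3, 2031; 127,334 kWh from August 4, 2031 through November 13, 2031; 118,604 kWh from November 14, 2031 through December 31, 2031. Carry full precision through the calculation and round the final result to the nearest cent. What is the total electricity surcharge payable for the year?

£26851.32

January 1 – August 3, 2031: 197,847 kWh at £0.08/kWh → £15827.76
August 4 – November 13, 2031: 127,334 kWh at £0.04/kWh → £5093.36
November 14 – December 31, 2031: 118,604 kWh at £0.05/kWh → £5930.20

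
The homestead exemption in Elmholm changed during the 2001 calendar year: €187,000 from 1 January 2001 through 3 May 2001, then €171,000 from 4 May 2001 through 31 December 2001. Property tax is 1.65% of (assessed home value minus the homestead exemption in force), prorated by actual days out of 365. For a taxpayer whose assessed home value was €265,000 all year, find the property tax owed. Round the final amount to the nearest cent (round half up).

1 January – 3 May 2001: 123 days, exemption €187,000 → (€265,000 − €187,000) × 1.65% × 123/365 = €433.7014
4 May – 31 December 2001: 242 days, exemption €171,000 → (€265,000 − €171,000) × 1.65% × 242/365 = €1,028.3342
Total = €1,462.0356

€1,462.04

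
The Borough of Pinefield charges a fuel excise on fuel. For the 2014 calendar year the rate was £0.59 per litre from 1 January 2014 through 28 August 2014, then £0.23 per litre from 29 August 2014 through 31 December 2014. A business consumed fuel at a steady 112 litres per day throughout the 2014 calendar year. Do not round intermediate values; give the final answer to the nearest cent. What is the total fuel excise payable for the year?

1 January – 28 August 2014: 240 days × 112 litres/day = 26,880 litres at £0.59/litre → £15,859.20
29 August – 31 December 2014: 125 days × 112 litres/day = 14,000 litres at £0.23/litre → £3,220.00

£19,079.20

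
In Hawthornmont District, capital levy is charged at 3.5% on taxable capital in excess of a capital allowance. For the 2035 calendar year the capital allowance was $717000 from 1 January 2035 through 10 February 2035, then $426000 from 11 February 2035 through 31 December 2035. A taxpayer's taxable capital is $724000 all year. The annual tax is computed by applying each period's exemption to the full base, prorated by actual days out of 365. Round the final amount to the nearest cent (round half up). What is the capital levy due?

1 January – 10 February 2035: 41 days, exemption $717000 → ($724000 − $717000) × 3.5% × 41/365 = $27.5205
11 February – 31 December 2035: 324 days, exemption $426000 → ($724000 − $426000) × 3.5% × 324/365 = $9258.4110
Total = $9285.9315

$9285.93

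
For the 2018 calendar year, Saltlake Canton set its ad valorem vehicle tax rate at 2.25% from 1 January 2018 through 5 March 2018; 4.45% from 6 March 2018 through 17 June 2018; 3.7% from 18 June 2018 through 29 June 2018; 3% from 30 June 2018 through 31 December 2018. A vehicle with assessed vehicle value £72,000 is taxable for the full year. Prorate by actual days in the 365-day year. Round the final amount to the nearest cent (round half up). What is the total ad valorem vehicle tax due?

£2,379.35

1 January – 5 March 2018: 64 days at 2.25% → £72,000 × 2.25% × 64/365 = £284.0548
6 March – 17 June 2018: 104 days at 4.45% → £72,000 × 4.45% × 104/365 = £912.9205
18 June – 29 June 2018: 12 days at 3.7% → £72,000 × 3.7% × 12/365 = £87.5836
30 June – 31 December 2018: 185 days at 3% → £72,000 × 3% × 185/365 = £1,094.7945
Total = £2,379.3534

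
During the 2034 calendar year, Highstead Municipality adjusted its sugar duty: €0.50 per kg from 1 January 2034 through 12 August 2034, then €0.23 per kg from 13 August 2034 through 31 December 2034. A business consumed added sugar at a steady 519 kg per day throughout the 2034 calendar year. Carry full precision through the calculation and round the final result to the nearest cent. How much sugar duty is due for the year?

1 January – 12 August 2034: 224 days × 519 kg/day = 116,256 kg at €0.50/kg → €58,128.00
13 August – 31 December 2034: 141 days × 519 kg/day = 73,179 kg at €0.23/kg → €16,831.17

€74,959.17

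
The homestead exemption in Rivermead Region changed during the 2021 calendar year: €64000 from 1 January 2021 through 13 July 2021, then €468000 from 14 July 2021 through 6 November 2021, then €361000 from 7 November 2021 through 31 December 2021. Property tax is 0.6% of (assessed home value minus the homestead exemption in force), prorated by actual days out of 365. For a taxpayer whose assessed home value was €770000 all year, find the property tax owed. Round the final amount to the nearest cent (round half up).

1 January – 13 July 2021: 194 days, exemption €64000 → (€770000 − €64000) × 0.6% × 194/365 = €2251.4630
14 July – 6 November 2021: 116 days, exemption €468000 → (€770000 − €468000) × 0.6% × 116/365 = €575.8685
7 November – 31 December 2021: 55 days, exemption €361000 → (€770000 − €361000) × 0.6% × 55/365 = €369.7808
Total = €3197.1123

€3197.11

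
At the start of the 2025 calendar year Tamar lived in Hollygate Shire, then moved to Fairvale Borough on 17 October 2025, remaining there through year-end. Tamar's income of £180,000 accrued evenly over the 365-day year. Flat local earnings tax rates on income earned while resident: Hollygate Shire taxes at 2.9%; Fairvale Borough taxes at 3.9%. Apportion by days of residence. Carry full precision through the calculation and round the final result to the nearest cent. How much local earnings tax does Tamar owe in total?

£5,594.79

Hollygate Shire, 1 January – 16 October 2025: 289 days → £180,000 × 2.9% × 289/365 = £4,133.0959
Fairvale Borough, 17 October – 31 December 2025: 76 days → £180,000 × 3.9% × 76/365 = £1,461.6986
Total = £5,594.7945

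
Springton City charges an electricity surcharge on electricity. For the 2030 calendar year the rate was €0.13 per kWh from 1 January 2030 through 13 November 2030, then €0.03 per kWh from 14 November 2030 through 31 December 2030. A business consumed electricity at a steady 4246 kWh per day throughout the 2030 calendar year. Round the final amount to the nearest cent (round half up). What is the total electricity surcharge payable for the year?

€181091.90

1 January – 13 November 2030: 317 days × 4246 kWh/day = 1,345,982 kWh at €0.13/kWh → €174977.66
14 November – 31 December 2030: 48 days × 4246 kWh/day = 203,808 kWh at €0.03/kWh → €6114.24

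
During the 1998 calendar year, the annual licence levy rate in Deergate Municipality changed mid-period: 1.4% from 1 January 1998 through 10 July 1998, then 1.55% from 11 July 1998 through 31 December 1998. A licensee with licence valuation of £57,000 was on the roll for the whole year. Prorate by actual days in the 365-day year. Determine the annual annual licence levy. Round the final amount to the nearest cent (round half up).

£838.76

1 January – 10 July 1998: 191 days at 1.4% → £57,000 × 1.4% × 191/365 = £417.5836
11 July – 31 December 1998: 174 days at 1.55% → £57,000 × 1.55% × 174/365 = £421.1753
Total = £838.7589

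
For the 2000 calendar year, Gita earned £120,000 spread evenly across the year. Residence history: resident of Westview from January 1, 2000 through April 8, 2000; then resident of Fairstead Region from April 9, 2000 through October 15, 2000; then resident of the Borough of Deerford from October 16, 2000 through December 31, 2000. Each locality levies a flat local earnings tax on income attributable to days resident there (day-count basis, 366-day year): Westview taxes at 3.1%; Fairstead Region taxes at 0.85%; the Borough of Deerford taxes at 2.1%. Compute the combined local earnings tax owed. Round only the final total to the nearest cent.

£2,065.90

Westview, January 1 – April 8, 2000: 99 days → £120,000 × 3.1% × 99/366 = £1,006.2295
Fairstead Region, April 9 – October 15, 2000: 190 days → £120,000 × 0.85% × 190/366 = £529.5082
The Borough of Deerford, October 16 – December 31, 2000: 77 days → £120,000 × 2.1% × 77/366 = £530.1639
Total = £2,065.9016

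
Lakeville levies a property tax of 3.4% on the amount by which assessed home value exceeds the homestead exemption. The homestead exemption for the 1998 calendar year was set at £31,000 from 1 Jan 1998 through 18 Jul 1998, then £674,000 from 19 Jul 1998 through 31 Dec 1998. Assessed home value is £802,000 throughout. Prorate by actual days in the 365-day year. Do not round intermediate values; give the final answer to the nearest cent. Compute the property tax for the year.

£16,271.28

1 Jan – 18 Jul 1998: 199 days, exemption £31,000 → (£802,000 − £31,000) × 3.4% × 199/365 = £14,292.0164
19 Jul – 31 Dec 1998: 166 days, exemption £674,000 → (£802,000 − £674,000) × 3.4% × 166/365 = £1,979.2658
Total = £16,271.2822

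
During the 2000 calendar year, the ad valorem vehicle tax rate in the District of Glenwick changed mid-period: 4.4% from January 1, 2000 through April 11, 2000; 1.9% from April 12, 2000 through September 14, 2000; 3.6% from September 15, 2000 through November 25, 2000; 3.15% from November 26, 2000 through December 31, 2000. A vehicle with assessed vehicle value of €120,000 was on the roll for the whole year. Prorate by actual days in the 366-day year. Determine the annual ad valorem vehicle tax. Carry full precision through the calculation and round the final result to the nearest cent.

€3,664.92

January 1 – April 11, 2000: 102 days at 4.4% → €120,000 × 4.4% × 102/366 = €1,471.4754
April 12 – September 14, 2000: 156 days at 1.9% → €120,000 × 1.9% × 156/366 = €971.8033
September 15 – November 25, 2000: 72 days at 3.6% → €120,000 × 3.6% × 72/366 = €849.8361
November 26 – December 31, 2000: 36 days at 3.15% → €120,000 × 3.15% × 36/366 = €371.8033
Total = €3,664.9180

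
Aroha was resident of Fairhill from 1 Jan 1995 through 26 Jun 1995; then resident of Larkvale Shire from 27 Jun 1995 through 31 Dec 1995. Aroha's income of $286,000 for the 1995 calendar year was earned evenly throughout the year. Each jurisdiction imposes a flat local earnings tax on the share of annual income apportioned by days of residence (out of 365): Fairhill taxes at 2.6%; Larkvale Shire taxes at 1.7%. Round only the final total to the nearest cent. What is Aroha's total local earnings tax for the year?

$6,110.21

Fairhill, 1 Jan – 26 Jun 1995: 177 days → $286,000 × 2.6% × 177/365 = $3,605.9507
Larkvale Shire, 27 Jun – 31 Dec 1995: 188 days → $286,000 × 1.7% × 188/365 = $2,504.2630
Total = $6,110.2137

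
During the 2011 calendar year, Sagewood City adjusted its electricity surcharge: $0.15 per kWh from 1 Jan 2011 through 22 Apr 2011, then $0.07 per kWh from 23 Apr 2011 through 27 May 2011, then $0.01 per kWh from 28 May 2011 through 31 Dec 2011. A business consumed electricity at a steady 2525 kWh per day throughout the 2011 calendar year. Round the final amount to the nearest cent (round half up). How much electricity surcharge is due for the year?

$54,110.75

1 Jan – 22 Apr 2011: 112 days × 2525 kWh/day = 282,800 kWh at $0.15/kWh → $42,420.00
23 Apr – 27 May 2011: 35 days × 2525 kWh/day = 88,375 kWh at $0.07/kWh → $6,186.25
28 May – 31 Dec 2011: 218 days × 2525 kWh/day = 550,450 kWh at $0.01/kWh → $5,504.50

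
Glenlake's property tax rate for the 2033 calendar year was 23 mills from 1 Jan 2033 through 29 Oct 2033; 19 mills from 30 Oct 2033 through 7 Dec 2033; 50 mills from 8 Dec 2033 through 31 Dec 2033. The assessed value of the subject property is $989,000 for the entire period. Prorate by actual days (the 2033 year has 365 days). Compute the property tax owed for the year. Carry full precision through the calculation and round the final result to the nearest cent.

1 Jan – 29 Oct 2033: 302 days at 23 mills → $989,000 × 2.3% × 302/365 = $18,820.8055
30 Oct – 7 Dec 2033: 39 days at 19 mills → $989,000 × 1.9% × 39/365 = $2,007.8055
8 Dec – 31 Dec 2033: 24 days at 50 mills → $989,000 × 5% × 24/365 = $3,251.5068
Total = $24,080.1178

$24,080.12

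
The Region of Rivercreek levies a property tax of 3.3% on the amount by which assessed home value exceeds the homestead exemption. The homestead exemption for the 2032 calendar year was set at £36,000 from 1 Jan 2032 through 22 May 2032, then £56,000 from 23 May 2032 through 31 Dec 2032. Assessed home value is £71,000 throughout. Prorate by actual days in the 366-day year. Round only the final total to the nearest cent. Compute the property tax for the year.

1 Jan – 22 May 2032: 143 days, exemption £36,000 → (£71,000 − £36,000) × 3.3% × 143/366 = £451.2705
23 May – 31 Dec 2032: 223 days, exemption £56,000 → (£71,000 − £56,000) × 3.3% × 223/366 = £301.5984
Total = £752.8689

£752.87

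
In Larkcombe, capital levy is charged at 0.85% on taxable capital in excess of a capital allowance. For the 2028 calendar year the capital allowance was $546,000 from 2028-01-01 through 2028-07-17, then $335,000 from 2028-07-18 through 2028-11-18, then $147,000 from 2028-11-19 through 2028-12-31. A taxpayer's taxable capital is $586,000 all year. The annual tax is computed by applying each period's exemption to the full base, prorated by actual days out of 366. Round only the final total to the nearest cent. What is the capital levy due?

$1,346.09

2028-01-01 to 2028-07-17: 199 days, exemption $546,000 → ($586,000 − $546,000) × 0.85% × 199/366 = $184.8634
2028-07-18 to 2028-11-18: 124 days, exemption $335,000 → ($586,000 − $335,000) × 0.85% × 124/366 = $722.8251
2028-11-19 to 2028-12-31: 43 days, exemption $147,000 → ($586,000 − $147,000) × 0.85% × 43/366 = $438.4003
Total = $1,346.0888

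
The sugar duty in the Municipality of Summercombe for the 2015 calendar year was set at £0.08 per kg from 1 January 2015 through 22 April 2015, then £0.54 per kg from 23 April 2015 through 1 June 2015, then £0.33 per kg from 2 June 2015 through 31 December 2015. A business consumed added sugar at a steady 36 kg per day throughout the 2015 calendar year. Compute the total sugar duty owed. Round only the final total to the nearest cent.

1 January – 22 April 2015: 112 days × 36 kg/day = 4,032 kg at £0.08/kg → £322.56
23 April – 1 June 2015: 40 days × 36 kg/day = 1,440 kg at £0.54/kg → £777.60
2 June – 31 December 2015: 213 days × 36 kg/day = 7,668 kg at £0.33/kg → £2,530.44

£3,630.60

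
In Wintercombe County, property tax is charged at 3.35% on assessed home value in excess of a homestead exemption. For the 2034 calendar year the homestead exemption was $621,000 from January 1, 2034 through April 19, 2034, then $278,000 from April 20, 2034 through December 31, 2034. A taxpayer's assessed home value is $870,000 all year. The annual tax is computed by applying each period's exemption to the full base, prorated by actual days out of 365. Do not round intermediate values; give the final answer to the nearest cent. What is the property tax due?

$16,400.59

January 1 – April 19, 2034: 109 days, exemption $621,000 → ($870,000 − $621,000) × 3.35% × 109/365 = $2,491.0233
April 20 – December 31, 2034: 256 days, exemption $278,000 → ($870,000 − $278,000) × 3.35% × 256/365 = $13,909.5671
Total = $16,400.5904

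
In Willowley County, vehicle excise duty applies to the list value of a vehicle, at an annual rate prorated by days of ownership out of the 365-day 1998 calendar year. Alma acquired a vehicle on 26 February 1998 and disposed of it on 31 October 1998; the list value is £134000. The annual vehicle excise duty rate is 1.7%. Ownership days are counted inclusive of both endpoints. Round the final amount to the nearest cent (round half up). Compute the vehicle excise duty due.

Days held (26 February – 31 October 1998): 248 out of 365
Tax = £134000 × 1.7% × 248/365 = £1547.7918

£1547.79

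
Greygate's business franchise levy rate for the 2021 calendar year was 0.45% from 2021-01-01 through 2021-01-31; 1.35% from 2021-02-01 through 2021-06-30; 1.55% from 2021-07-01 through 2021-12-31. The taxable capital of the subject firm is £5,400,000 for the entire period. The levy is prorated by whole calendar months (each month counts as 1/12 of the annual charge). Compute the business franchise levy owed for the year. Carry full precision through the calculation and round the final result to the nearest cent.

2021-01-01 to 2021-01-31: 1 month at 0.45% → £5,400,000 × 0.45% × 1/12 = £2,025.0000
2021-02-01 to 2021-06-30: 5 months at 1.35% → £5,400,000 × 1.35% × 5/12 = £30,375.0000
2021-07-01 to 2021-12-31: 6 months at 1.55% → £5,400,000 × 1.55% × 6/12 = £41,850.0000
Total = £74,250.0000

£74,250.00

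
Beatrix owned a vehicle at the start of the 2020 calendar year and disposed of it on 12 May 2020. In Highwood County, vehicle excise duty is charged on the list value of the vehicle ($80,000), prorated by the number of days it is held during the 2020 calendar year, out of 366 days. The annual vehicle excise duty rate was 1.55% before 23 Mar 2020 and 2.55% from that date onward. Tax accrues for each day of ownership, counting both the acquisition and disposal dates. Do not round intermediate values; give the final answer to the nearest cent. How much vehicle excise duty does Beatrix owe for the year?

1 Jan – 22 Mar 2020: 82 days at 1.55% → $80,000 × 1.55% × 82/366 = $277.8142
23 Mar – 12 May 2020: 51 days at 2.55% → $80,000 × 2.55% × 51/366 = $284.2623
Total = $562.0765

$562.08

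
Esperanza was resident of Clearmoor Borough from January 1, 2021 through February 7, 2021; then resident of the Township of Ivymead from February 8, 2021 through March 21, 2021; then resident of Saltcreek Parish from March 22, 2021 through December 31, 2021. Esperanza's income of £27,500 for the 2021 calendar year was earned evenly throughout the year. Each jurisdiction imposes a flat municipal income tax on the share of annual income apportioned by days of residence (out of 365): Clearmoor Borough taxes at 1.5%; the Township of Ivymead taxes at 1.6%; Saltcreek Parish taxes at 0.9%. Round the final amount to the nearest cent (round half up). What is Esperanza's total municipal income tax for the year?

£286.83

Clearmoor Borough, January 1 – February 7, 2021: 38 days → £27,500 × 1.5% × 38/365 = £42.9452
The Township of Ivymead, February 8 – March 21, 2021: 42 days → £27,500 × 1.6% × 42/365 = £50.6301
Saltcreek Parish, March 22 – December 31, 2021: 285 days → £27,500 × 0.9% × 285/365 = £193.2534
Total = £286.8288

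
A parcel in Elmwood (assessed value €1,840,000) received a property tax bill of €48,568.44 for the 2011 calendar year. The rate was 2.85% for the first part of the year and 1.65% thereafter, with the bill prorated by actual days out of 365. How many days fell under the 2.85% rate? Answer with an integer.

Let d = days at the first rate; then 365 − d days at the second rate.
€1,840,000 × [2.85%·d + 1.65%·(365−d)] / 365 = €48,568.44
Solving gives d = 301, so the new rate took effect on October 29, 2011.

301 days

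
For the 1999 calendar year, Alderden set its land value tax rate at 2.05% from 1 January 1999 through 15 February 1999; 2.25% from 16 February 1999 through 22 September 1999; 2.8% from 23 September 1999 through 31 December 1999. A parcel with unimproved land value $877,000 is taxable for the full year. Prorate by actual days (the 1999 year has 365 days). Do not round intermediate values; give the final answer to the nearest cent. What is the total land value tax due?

1 January – 15 February 1999: 46 days at 2.05% → $877,000 × 2.05% × 46/365 = $2,265.7836
16 February – 22 September 1999: 219 days at 2.25% → $877,000 × 2.25% × 219/365 = $11,839.5000
23 September – 31 December 1999: 100 days at 2.8% → $877,000 × 2.8% × 100/365 = $6,727.6712
Total = $20,832.9548

$20,832.95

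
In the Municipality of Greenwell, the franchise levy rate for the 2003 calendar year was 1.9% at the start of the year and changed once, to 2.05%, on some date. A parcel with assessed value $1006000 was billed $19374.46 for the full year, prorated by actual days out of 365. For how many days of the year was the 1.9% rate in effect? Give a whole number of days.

Let d = days at the first rate; then 365 − d days at the second rate.
$1006000 × [1.9%·d + 2.05%·(365−d)] / 365 = $19374.46
Solving gives d = 302, so the new rate took effect on October 30, 2003.

302 days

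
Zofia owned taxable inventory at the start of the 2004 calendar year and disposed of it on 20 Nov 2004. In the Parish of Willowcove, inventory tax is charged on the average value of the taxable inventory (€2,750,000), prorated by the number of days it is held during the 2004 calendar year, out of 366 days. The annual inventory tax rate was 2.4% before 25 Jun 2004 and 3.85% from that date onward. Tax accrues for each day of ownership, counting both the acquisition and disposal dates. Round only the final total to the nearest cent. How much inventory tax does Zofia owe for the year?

1 Jan – 24 Jun 2004: 176 days at 2.4% → €2,750,000 × 2.4% × 176/366 = €31,737.7049
25 Jun – 20 Nov 2004: 149 days at 3.85% → €2,750,000 × 3.85% × 149/366 = €43,102.1175
Total = €74,839.8224

€74,839.82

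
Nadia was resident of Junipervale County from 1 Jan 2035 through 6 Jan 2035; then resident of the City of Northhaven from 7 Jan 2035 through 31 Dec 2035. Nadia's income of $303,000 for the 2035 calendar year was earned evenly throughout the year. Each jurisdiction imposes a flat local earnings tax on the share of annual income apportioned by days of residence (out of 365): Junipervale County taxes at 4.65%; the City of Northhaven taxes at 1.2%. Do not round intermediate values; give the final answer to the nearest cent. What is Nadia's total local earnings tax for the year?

$3,807.84

Junipervale County, 1 Jan – 6 Jan 2035: 6 days → $303,000 × 4.65% × 6/365 = $231.6082
The City of Northhaven, 7 Jan – 31 Dec 2035: 359 days → $303,000 × 1.2% × 359/365 = $3,576.2301
Total = $3,807.8384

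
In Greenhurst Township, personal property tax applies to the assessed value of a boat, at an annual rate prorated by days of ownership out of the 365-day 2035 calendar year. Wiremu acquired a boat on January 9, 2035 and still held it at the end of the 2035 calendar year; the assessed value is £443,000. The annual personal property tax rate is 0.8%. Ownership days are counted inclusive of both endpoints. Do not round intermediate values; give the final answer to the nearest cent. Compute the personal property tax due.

Days held (January 9 – December 31, 2035): 357 out of 365
Tax = £443,000 × 0.8% × 357/365 = £3,466.3233

£3,466.32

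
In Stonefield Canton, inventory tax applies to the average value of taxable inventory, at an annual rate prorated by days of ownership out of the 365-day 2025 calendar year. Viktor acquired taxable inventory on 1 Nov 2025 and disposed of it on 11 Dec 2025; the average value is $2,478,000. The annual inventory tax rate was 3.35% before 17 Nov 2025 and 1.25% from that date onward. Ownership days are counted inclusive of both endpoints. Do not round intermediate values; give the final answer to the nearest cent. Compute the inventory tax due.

1 Nov – 16 Nov 2025: 16 days at 3.35% → $2,478,000 × 3.35% × 16/365 = $3,638.9260
17 Nov – 11 Dec 2025: 25 days at 1.25% → $2,478,000 × 1.25% × 25/365 = $2,121.5753
Total = $5,760.5014

$5,760.50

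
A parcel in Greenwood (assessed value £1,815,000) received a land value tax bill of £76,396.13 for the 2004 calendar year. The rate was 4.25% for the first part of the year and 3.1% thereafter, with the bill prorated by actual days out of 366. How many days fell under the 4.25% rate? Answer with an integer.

353 days

Let d = days at the first rate; then 366 − d days at the second rate.
£1,815,000 × [4.25%·d + 3.1%·(366−d)] / 366 = £76,396.13
Solving gives d = 353, so the new rate took effect on 19 Dec 2004.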